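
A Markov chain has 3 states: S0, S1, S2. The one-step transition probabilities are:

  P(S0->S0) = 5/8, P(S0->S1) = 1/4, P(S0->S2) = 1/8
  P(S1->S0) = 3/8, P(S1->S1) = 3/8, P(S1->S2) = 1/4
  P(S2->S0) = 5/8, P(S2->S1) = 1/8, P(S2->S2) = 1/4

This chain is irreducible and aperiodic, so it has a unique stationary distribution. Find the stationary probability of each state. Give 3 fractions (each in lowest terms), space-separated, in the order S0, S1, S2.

The stationary distribution satisfies pi = pi * P, i.e.:
  pi_S0 = 5/8*pi_S0 + 3/8*pi_S1 + 5/8*pi_S2
  pi_S1 = 1/4*pi_S0 + 3/8*pi_S1 + 1/8*pi_S2
  pi_S2 = 1/8*pi_S0 + 1/4*pi_S1 + 1/4*pi_S2
with normalization: pi_S0 + pi_S1 + pi_S2 = 1.

Using the first 2 balance equations plus normalization, the linear system A*pi = b is:
  [-3/8, 3/8, 5/8] . pi = 0
  [1/4, -5/8, 1/8] . pi = 0
  [1, 1, 1] . pi = 1

Solving yields:
  pi_S0 = 14/25
  pi_S1 = 13/50
  pi_S2 = 9/50

Verification (pi * P):
  14/25*5/8 + 13/50*3/8 + 9/50*5/8 = 14/25 = pi_S0  (ok)
  14/25*1/4 + 13/50*3/8 + 9/50*1/8 = 13/50 = pi_S1  (ok)
  14/25*1/8 + 13/50*1/4 + 9/50*1/4 = 9/50 = pi_S2  (ok)

Answer: 14/25 13/50 9/50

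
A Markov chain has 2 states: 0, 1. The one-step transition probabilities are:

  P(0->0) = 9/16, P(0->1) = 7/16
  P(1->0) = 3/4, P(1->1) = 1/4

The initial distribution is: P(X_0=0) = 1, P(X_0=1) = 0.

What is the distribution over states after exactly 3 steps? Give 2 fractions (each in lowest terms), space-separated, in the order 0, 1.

Answer: 2577/4096 1519/4096

Derivation:
Propagating the distribution step by step (d_{t+1} = d_t * P):
d_0 = (0=1, 1=0)
  d_1[0] = 1*9/16 + 0*3/4 = 9/16
  d_1[1] = 1*7/16 + 0*1/4 = 7/16
d_1 = (0=9/16, 1=7/16)
  d_2[0] = 9/16*9/16 + 7/16*3/4 = 165/256
  d_2[1] = 9/16*7/16 + 7/16*1/4 = 91/256
d_2 = (0=165/256, 1=91/256)
  d_3[0] = 165/256*9/16 + 91/256*3/4 = 2577/4096
  d_3[1] = 165/256*7/16 + 91/256*1/4 = 1519/4096
d_3 = (0=2577/4096, 1=1519/4096)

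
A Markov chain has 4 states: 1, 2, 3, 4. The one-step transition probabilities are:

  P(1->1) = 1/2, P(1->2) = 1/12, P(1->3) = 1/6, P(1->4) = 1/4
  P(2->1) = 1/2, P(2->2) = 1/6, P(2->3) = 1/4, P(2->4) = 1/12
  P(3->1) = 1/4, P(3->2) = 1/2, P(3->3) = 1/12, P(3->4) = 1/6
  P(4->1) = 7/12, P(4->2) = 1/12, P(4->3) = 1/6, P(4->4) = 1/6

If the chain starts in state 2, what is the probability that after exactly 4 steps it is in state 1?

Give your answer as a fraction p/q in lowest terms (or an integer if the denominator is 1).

Computing P^4 by repeated multiplication:
P^1 =
  1: [1/2, 1/12, 1/6, 1/4]
  2: [1/2, 1/6, 1/4, 1/12]
  3: [1/4, 1/2, 1/12, 1/6]
  4: [7/12, 1/12, 1/6, 1/6]
P^2 =
  1: [23/48, 23/144, 23/144, 29/144]
  2: [4/9, 29/144, 23/144, 7/36]
  3: [71/144, 23/144, 29/144, 7/48]
  4: [17/36, 23/144, 23/144, 5/24]
P^3 =
  1: [103/216, 47/288, 1/6, 167/864]
  2: [823/1728, 1/6, 49/288, 323/1728]
  3: [133/288, 13/72, 47/288, 7/36]
  4: [275/576, 47/288, 1/6, 37/192]
P^4 =
  1: [4919/10368, 575/3456, 575/3456, 1999/10368]
  2: [9809/20736, 581/3456, 575/3456, 3991/20736]
  3: [1643/3456, 575/3456, 581/3456, 73/384]
  4: [1093/2304, 575/3456, 575/3456, 1333/6912]

(P^4)[2 -> 1] = 9809/20736

Answer: 9809/20736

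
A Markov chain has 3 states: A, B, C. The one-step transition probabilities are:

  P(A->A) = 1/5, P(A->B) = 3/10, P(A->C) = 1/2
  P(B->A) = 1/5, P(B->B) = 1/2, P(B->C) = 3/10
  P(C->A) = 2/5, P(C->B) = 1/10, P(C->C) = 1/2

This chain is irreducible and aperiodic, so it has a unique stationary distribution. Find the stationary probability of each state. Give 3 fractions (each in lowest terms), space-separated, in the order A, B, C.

Answer: 11/38 5/19 17/38

Derivation:
The stationary distribution satisfies pi = pi * P, i.e.:
  pi_A = 1/5*pi_A + 1/5*pi_B + 2/5*pi_C
  pi_B = 3/10*pi_A + 1/2*pi_B + 1/10*pi_C
  pi_C = 1/2*pi_A + 3/10*pi_B + 1/2*pi_C
with normalization: pi_A + pi_B + pi_C = 1.

Using the first 2 balance equations plus normalization, the linear system A*pi = b is:
  [-4/5, 1/5, 2/5] . pi = 0
  [3/10, -1/2, 1/10] . pi = 0
  [1, 1, 1] . pi = 1

Solving yields:
  pi_A = 11/38
  pi_B = 5/19
  pi_C = 17/38

Verification (pi * P):
  11/38*1/5 + 5/19*1/5 + 17/38*2/5 = 11/38 = pi_A  (ok)
  11/38*3/10 + 5/19*1/2 + 17/38*1/10 = 5/19 = pi_B  (ok)
  11/38*1/2 + 5/19*3/10 + 17/38*1/2 = 17/38 = pi_C  (ok)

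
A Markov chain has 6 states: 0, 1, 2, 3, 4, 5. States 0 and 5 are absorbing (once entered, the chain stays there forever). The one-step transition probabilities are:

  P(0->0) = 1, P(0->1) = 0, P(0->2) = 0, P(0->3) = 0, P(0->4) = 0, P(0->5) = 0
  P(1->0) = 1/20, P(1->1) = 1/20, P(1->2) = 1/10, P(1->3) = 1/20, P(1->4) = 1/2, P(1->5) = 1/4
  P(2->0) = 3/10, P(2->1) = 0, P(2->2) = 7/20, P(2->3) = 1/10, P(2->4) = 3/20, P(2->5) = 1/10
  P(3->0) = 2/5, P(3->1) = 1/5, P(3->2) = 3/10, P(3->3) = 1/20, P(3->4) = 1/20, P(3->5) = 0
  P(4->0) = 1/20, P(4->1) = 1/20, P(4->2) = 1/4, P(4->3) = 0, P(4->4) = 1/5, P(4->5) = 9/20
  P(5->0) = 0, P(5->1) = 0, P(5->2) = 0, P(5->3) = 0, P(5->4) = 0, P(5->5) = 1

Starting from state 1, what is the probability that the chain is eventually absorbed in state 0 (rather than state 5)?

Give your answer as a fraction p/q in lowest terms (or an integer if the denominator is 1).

Let a_i = P(absorbed in 0 | start in state i).
Boundary conditions: a_0 = 1, a_5 = 0.
For each transient state i, a_i = sum_j P(i->j) * a_j:
  a_1 = 1/20*a_0 + 1/20*a_1 + 1/10*a_2 + 1/20*a_3 + 1/2*a_4 + 1/4*a_5
  a_2 = 3/10*a_0 + 0*a_1 + 7/20*a_2 + 1/10*a_3 + 3/20*a_4 + 1/10*a_5
  a_3 = 2/5*a_0 + 1/5*a_1 + 3/10*a_2 + 1/20*a_3 + 1/20*a_4 + 0*a_5
  a_4 = 1/20*a_0 + 1/20*a_1 + 1/4*a_2 + 0*a_3 + 1/5*a_4 + 9/20*a_5

Substituting a_0 = 1 and a_5 = 0, rearrange to (I - Q) a = r where r[i] = P(i -> 0):
  [19/20, -1/10, -1/20, -1/2] . (a_1, a_2, a_3, a_4) = 1/20
  [0, 13/20, -1/10, -3/20] . (a_1, a_2, a_3, a_4) = 3/10
  [-1/5, -3/10, 19/20, -1/20] . (a_1, a_2, a_3, a_4) = 2/5
  [-1/20, -1/4, 0, 4/5] . (a_1, a_2, a_3, a_4) = 1/20

Solving yields:
  a_1 = 447/1474
  a_2 = 19615/30954
  a_3 = 1969/2814
  a_4 = 8651/30954

Starting state is 1, so the absorption probability is a_1 = 447/1474.

Answer: 447/1474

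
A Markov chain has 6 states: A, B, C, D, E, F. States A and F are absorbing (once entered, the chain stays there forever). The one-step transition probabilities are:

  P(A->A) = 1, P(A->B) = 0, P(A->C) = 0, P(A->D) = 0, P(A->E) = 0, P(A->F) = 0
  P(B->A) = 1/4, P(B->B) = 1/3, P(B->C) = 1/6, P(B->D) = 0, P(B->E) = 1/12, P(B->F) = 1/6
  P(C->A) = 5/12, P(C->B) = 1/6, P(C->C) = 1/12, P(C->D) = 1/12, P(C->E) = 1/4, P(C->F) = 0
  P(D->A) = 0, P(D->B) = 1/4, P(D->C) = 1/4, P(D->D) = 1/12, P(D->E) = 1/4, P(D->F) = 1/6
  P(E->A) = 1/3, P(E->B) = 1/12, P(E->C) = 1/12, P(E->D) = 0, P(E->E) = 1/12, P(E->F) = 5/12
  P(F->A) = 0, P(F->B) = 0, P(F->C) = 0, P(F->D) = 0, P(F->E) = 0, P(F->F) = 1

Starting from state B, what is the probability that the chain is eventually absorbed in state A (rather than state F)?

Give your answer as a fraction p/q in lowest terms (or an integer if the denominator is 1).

Answer: 5811/9331

Derivation:
Let a_i = P(absorbed in A | start in state i).
Boundary conditions: a_A = 1, a_F = 0.
For each transient state i, a_i = sum_j P(i->j) * a_j:
  a_B = 1/4*a_A + 1/3*a_B + 1/6*a_C + 0*a_D + 1/12*a_E + 1/6*a_F
  a_C = 5/12*a_A + 1/6*a_B + 1/12*a_C + 1/12*a_D + 1/4*a_E + 0*a_F
  a_D = 0*a_A + 1/4*a_B + 1/4*a_C + 1/12*a_D + 1/4*a_E + 1/6*a_F
  a_E = 1/3*a_A + 1/12*a_B + 1/12*a_C + 0*a_D + 1/12*a_E + 5/12*a_F

Substituting a_A = 1 and a_F = 0, rearrange to (I - Q) a = r where r[i] = P(i -> A):
  [2/3, -1/6, 0, -1/12] . (a_B, a_C, a_D, a_E) = 1/4
  [-1/6, 11/12, -1/12, -1/4] . (a_B, a_C, a_D, a_E) = 5/12
  [-1/4, -1/4, 11/12, -1/4] . (a_B, a_C, a_D, a_E) = 0
  [-1/12, -1/12, 0, 11/12] . (a_B, a_C, a_D, a_E) = 1/3

Solving yields:
  a_B = 5811/9331
  a_C = 6970/9331
  a_D = 4728/9331
  a_E = 4555/9331

Starting state is B, so the absorption probability is a_B = 5811/9331.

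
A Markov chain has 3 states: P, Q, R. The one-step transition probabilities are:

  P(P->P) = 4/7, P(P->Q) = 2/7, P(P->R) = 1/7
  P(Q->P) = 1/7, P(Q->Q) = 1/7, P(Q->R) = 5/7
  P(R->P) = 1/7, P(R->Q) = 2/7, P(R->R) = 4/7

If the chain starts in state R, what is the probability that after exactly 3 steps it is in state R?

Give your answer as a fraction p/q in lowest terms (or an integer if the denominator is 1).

Computing P^3 by repeated multiplication:
P^1 =
  P: [4/7, 2/7, 1/7]
  Q: [1/7, 1/7, 5/7]
  R: [1/7, 2/7, 4/7]
P^2 =
  P: [19/49, 12/49, 18/49]
  Q: [10/49, 13/49, 26/49]
  R: [10/49, 12/49, 27/49]
P^3 =
  P: [106/343, 86/343, 151/343]
  Q: [79/343, 85/343, 179/343]
  R: [79/343, 86/343, 178/343]

(P^3)[R -> R] = 178/343

Answer: 178/343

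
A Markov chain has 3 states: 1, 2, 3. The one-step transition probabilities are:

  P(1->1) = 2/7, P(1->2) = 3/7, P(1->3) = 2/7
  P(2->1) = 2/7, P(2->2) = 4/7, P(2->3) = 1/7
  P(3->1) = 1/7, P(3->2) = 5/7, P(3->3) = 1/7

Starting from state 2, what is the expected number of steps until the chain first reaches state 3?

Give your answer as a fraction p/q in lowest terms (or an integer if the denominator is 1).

Let h_i = expected steps to first reach 3 from state i.
Boundary: h_3 = 0.
First-step equations for the other states:
  h_1 = 1 + 2/7*h_1 + 3/7*h_2 + 2/7*h_3
  h_2 = 1 + 2/7*h_1 + 4/7*h_2 + 1/7*h_3

Substituting h_3 = 0 and rearranging gives the linear system (I - Q) h = 1:
  [5/7, -3/7] . (h_1, h_2) = 1
  [-2/7, 3/7] . (h_1, h_2) = 1

Solving yields:
  h_1 = 14/3
  h_2 = 49/9

Starting state is 2, so the expected hitting time is h_2 = 49/9.

Answer: 49/9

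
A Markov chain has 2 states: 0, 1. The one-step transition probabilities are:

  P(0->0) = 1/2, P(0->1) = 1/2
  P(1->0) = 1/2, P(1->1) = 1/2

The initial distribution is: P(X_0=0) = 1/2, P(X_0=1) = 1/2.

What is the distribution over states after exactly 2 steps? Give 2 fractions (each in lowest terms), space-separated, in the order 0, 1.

Propagating the distribution step by step (d_{t+1} = d_t * P):
d_0 = (0=1/2, 1=1/2)
  d_1[0] = 1/2*1/2 + 1/2*1/2 = 1/2
  d_1[1] = 1/2*1/2 + 1/2*1/2 = 1/2
d_1 = (0=1/2, 1=1/2)
  d_2[0] = 1/2*1/2 + 1/2*1/2 = 1/2
  d_2[1] = 1/2*1/2 + 1/2*1/2 = 1/2
d_2 = (0=1/2, 1=1/2)

Answer: 1/2 1/2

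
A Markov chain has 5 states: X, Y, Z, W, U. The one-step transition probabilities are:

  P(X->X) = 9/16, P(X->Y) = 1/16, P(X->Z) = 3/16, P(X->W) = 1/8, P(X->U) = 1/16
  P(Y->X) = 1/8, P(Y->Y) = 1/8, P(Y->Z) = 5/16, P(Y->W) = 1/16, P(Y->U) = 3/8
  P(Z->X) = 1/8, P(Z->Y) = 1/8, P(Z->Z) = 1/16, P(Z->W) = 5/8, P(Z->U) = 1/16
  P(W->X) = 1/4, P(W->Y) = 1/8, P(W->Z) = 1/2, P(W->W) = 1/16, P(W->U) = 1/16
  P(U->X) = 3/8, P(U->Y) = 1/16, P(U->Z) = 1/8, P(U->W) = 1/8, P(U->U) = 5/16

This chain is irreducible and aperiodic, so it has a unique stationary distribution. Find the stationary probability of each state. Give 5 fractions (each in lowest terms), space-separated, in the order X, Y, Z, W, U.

Answer: 15560/47681 4619/47681 11061/47681 10543/47681 5898/47681

Derivation:
The stationary distribution satisfies pi = pi * P, i.e.:
  pi_X = 9/16*pi_X + 1/8*pi_Y + 1/8*pi_Z + 1/4*pi_W + 3/8*pi_U
  pi_Y = 1/16*pi_X + 1/8*pi_Y + 1/8*pi_Z + 1/8*pi_W + 1/16*pi_U
  pi_Z = 3/16*pi_X + 5/16*pi_Y + 1/16*pi_Z + 1/2*pi_W + 1/8*pi_U
  pi_W = 1/8*pi_X + 1/16*pi_Y + 5/8*pi_Z + 1/16*pi_W + 1/8*pi_U
  pi_U = 1/16*pi_X + 3/8*pi_Y + 1/16*pi_Z + 1/16*pi_W + 5/16*pi_U
with normalization: pi_X + pi_Y + pi_Z + pi_W + pi_U = 1.

Using the first 4 balance equations plus normalization, the linear system A*pi = b is:
  [-7/16, 1/8, 1/8, 1/4, 3/8] . pi = 0
  [1/16, -7/8, 1/8, 1/8, 1/16] . pi = 0
  [3/16, 5/16, -15/16, 1/2, 1/8] . pi = 0
  [1/8, 1/16, 5/8, -15/16, 1/8] . pi = 0
  [1, 1, 1, 1, 1] . pi = 1

Solving yields:
  pi_X = 15560/47681
  pi_Y = 4619/47681
  pi_Z = 11061/47681
  pi_W = 10543/47681
  pi_U = 5898/47681

Verification (pi * P):
  15560/47681*9/16 + 4619/47681*1/8 + 11061/47681*1/8 + 10543/47681*1/4 + 5898/47681*3/8 = 15560/47681 = pi_X  (ok)
  15560/47681*1/16 + 4619/47681*1/8 + 11061/47681*1/8 + 10543/47681*1/8 + 5898/47681*1/16 = 4619/47681 = pi_Y  (ok)
  15560/47681*3/16 + 4619/47681*5/16 + 11061/47681*1/16 + 10543/47681*1/2 + 5898/47681*1/8 = 11061/47681 = pi_Z  (ok)
  15560/47681*1/8 + 4619/47681*1/16 + 11061/47681*5/8 + 10543/47681*1/16 + 5898/47681*1/8 = 10543/47681 = pi_W  (ok)
  15560/47681*1/16 + 4619/47681*3/8 + 11061/47681*1/16 + 10543/47681*1/16 + 5898/47681*5/16 = 5898/47681 = pi_U  (ok)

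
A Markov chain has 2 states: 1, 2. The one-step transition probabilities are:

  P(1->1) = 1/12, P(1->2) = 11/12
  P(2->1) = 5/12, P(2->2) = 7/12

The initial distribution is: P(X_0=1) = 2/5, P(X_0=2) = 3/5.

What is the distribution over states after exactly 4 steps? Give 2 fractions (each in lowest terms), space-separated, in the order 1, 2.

Answer: 127/405 278/405

Derivation:
Propagating the distribution step by step (d_{t+1} = d_t * P):
d_0 = (1=2/5, 2=3/5)
  d_1[1] = 2/5*1/12 + 3/5*5/12 = 17/60
  d_1[2] = 2/5*11/12 + 3/5*7/12 = 43/60
d_1 = (1=17/60, 2=43/60)
  d_2[1] = 17/60*1/12 + 43/60*5/12 = 29/90
  d_2[2] = 17/60*11/12 + 43/60*7/12 = 61/90
d_2 = (1=29/90, 2=61/90)
  d_3[1] = 29/90*1/12 + 61/90*5/12 = 167/540
  d_3[2] = 29/90*11/12 + 61/90*7/12 = 373/540
d_3 = (1=167/540, 2=373/540)
  d_4[1] = 167/540*1/12 + 373/540*5/12 = 127/405
  d_4[2] = 167/540*11/12 + 373/540*7/12 = 278/405
d_4 = (1=127/405, 2=278/405)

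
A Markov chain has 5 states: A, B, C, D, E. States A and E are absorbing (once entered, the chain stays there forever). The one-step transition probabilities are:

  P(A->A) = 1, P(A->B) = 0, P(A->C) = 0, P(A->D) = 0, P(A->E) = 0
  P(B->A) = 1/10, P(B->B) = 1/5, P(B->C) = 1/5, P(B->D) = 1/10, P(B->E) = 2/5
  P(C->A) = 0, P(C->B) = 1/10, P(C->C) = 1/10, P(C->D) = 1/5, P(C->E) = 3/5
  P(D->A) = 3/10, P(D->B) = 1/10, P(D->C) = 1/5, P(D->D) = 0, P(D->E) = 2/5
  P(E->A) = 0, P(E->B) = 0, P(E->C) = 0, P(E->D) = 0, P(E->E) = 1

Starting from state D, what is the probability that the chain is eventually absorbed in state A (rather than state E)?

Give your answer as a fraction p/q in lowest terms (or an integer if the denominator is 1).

Let a_i = P(absorbed in A | start in state i).
Boundary conditions: a_A = 1, a_E = 0.
For each transient state i, a_i = sum_j P(i->j) * a_j:
  a_B = 1/10*a_A + 1/5*a_B + 1/5*a_C + 1/10*a_D + 2/5*a_E
  a_C = 0*a_A + 1/10*a_B + 1/10*a_C + 1/5*a_D + 3/5*a_E
  a_D = 3/10*a_A + 1/10*a_B + 1/5*a_C + 0*a_D + 2/5*a_E

Substituting a_A = 1 and a_E = 0, rearrange to (I - Q) a = r where r[i] = P(i -> A):
  [4/5, -1/5, -1/10] . (a_B, a_C, a_D) = 1/10
  [-1/10, 9/10, -1/5] . (a_B, a_C, a_D) = 0
  [-1/10, -1/5, 1] . (a_B, a_C, a_D) = 3/10

Solving yields:
  a_B = 125/653
  a_C = 63/653
  a_D = 221/653

Starting state is D, so the absorption probability is a_D = 221/653.

Answer: 221/653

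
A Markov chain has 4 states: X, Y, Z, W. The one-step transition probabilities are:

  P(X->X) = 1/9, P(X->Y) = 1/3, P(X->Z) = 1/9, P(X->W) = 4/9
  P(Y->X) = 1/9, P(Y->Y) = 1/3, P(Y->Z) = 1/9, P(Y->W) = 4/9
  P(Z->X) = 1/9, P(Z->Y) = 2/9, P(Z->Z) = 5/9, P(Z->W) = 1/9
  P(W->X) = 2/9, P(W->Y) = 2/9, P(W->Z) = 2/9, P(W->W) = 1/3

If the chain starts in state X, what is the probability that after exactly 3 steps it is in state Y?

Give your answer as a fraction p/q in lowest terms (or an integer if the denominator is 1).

Answer: 197/729

Derivation:
Computing P^3 by repeated multiplication:
P^1 =
  X: [1/9, 1/3, 1/9, 4/9]
  Y: [1/9, 1/3, 1/9, 4/9]
  Z: [1/9, 2/9, 5/9, 1/9]
  W: [2/9, 2/9, 2/9, 1/3]
P^2 =
  X: [13/81, 22/81, 17/81, 29/81]
  Y: [13/81, 22/81, 17/81, 29/81]
  Z: [10/81, 7/27, 10/27, 20/81]
  W: [4/27, 22/81, 20/81, 1/3]
P^3 =
  X: [110/729, 197/729, 178/729, 244/729]
  Y: [110/729, 197/729, 178/729, 244/729]
  Z: [101/729, 193/729, 221/729, 214/729]
  W: [4/27, 196/729, 188/729, 79/243]

(P^3)[X -> Y] = 197/729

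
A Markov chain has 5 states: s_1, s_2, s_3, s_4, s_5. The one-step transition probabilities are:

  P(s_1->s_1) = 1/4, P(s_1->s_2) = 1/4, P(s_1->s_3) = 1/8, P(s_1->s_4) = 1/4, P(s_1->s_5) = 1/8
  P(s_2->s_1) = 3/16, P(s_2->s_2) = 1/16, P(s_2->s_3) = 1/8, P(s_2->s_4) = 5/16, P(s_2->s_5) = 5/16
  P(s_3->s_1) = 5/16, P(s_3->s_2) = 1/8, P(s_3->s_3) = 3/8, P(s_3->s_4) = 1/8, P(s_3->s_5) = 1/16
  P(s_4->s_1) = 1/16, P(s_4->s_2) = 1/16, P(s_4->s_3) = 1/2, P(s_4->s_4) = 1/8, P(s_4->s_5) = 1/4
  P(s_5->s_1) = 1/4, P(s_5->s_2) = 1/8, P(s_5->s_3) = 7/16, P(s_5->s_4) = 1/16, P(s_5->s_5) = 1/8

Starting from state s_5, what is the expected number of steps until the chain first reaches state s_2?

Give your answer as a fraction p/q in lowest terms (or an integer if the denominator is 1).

Let h_i = expected steps to first reach s_2 from state i.
Boundary: h_s_2 = 0.
First-step equations for the other states:
  h_s_1 = 1 + 1/4*h_s_1 + 1/4*h_s_2 + 1/8*h_s_3 + 1/4*h_s_4 + 1/8*h_s_5
  h_s_3 = 1 + 5/16*h_s_1 + 1/8*h_s_2 + 3/8*h_s_3 + 1/8*h_s_4 + 1/16*h_s_5
  h_s_4 = 1 + 1/16*h_s_1 + 1/16*h_s_2 + 1/2*h_s_3 + 1/8*h_s_4 + 1/4*h_s_5
  h_s_5 = 1 + 1/4*h_s_1 + 1/8*h_s_2 + 7/16*h_s_3 + 1/16*h_s_4 + 1/8*h_s_5

Substituting h_s_2 = 0 and rearranging gives the linear system (I - Q) h = 1:
  [3/4, -1/8, -1/4, -1/8] . (h_s_1, h_s_3, h_s_4, h_s_5) = 1
  [-5/16, 5/8, -1/8, -1/16] . (h_s_1, h_s_3, h_s_4, h_s_5) = 1
  [-1/16, -1/2, 7/8, -1/4] . (h_s_1, h_s_3, h_s_4, h_s_5) = 1
  [-1/4, -7/16, -1/16, 7/8] . (h_s_1, h_s_3, h_s_4, h_s_5) = 1

Solving yields:
  h_s_1 = 30496/5027
  h_s_3 = 34152/5027
  h_s_4 = 37208/5027
  h_s_5 = 34192/5027

Starting state is s_5, so the expected hitting time is h_s_5 = 34192/5027.

Answer: 34192/5027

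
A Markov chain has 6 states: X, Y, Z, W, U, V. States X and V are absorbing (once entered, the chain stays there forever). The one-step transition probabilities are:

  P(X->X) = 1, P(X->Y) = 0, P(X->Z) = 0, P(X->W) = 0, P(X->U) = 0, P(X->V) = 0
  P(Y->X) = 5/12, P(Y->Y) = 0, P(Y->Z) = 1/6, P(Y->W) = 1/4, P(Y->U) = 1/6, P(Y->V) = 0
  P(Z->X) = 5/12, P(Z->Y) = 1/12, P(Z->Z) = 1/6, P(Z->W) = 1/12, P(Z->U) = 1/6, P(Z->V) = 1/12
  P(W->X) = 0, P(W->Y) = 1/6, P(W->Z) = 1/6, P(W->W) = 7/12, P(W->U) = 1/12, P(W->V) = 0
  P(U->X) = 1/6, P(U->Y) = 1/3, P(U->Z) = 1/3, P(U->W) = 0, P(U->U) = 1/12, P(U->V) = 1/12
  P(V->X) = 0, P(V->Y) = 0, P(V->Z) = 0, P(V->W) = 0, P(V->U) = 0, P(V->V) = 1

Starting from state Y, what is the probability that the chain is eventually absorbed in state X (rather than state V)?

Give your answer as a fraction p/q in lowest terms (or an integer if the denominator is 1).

Let a_i = P(absorbed in X | start in state i).
Boundary conditions: a_X = 1, a_V = 0.
For each transient state i, a_i = sum_j P(i->j) * a_j:
  a_Y = 5/12*a_X + 0*a_Y + 1/6*a_Z + 1/4*a_W + 1/6*a_U + 0*a_V
  a_Z = 5/12*a_X + 1/12*a_Y + 1/6*a_Z + 1/12*a_W + 1/6*a_U + 1/12*a_V
  a_W = 0*a_X + 1/6*a_Y + 1/6*a_Z + 7/12*a_W + 1/12*a_U + 0*a_V
  a_U = 1/6*a_X + 1/3*a_Y + 1/3*a_Z + 0*a_W + 1/12*a_U + 1/12*a_V

Substituting a_X = 1 and a_V = 0, rearrange to (I - Q) a = r where r[i] = P(i -> X):
  [1, -1/6, -1/4, -1/6] . (a_Y, a_Z, a_W, a_U) = 5/12
  [-1/12, 5/6, -1/12, -1/6] . (a_Y, a_Z, a_W, a_U) = 5/12
  [-1/6, -1/6, 5/12, -1/12] . (a_Y, a_Z, a_W, a_U) = 0
  [-1/3, -1/3, 0, 11/12] . (a_Y, a_Z, a_W, a_U) = 1/6

Solving yields:
  a_Y = 10/11
  a_Z = 37/44
  a_W = 19/22
  a_U = 9/11

Starting state is Y, so the absorption probability is a_Y = 10/11.

Answer: 10/11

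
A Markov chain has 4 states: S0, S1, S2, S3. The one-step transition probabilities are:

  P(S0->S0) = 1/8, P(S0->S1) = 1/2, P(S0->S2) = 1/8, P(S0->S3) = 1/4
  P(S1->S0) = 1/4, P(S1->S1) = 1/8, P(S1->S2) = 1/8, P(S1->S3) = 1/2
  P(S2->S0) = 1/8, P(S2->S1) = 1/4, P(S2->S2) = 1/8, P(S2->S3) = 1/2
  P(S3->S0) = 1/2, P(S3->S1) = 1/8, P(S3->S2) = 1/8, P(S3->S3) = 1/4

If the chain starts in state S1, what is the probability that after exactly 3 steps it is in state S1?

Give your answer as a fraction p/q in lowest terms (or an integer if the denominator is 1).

Answer: 135/512

Derivation:
Computing P^3 by repeated multiplication:
P^1 =
  S0: [1/8, 1/2, 1/8, 1/4]
  S1: [1/4, 1/8, 1/8, 1/2]
  S2: [1/8, 1/4, 1/8, 1/2]
  S3: [1/2, 1/8, 1/8, 1/4]
P^2 =
  S0: [9/32, 3/16, 1/8, 13/32]
  S1: [21/64, 15/64, 1/8, 5/16]
  S2: [11/32, 3/16, 1/8, 11/32]
  S3: [15/64, 21/64, 1/8, 5/16]
P^3 =
  S0: [77/256, 63/256, 1/8, 21/64]
  S1: [139/512, 135/512, 1/8, 87/256]
  S2: [71/256, 69/256, 1/8, 21/64]
  S3: [145/512, 117/512, 1/8, 93/256]

(P^3)[S1 -> S1] = 135/512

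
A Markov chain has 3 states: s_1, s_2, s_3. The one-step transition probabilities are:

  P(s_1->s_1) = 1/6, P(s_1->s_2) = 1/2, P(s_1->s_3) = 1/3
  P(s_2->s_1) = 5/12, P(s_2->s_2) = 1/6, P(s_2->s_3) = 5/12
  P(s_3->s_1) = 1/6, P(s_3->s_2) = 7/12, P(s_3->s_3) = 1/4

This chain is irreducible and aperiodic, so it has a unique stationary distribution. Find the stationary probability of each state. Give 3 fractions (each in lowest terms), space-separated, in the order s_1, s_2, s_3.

Answer: 55/207 82/207 70/207

Derivation:
The stationary distribution satisfies pi = pi * P, i.e.:
  pi_s_1 = 1/6*pi_s_1 + 5/12*pi_s_2 + 1/6*pi_s_3
  pi_s_2 = 1/2*pi_s_1 + 1/6*pi_s_2 + 7/12*pi_s_3
  pi_s_3 = 1/3*pi_s_1 + 5/12*pi_s_2 + 1/4*pi_s_3
with normalization: pi_s_1 + pi_s_2 + pi_s_3 = 1.

Using the first 2 balance equations plus normalization, the linear system A*pi = b is:
  [-5/6, 5/12, 1/6] . pi = 0
  [1/2, -5/6, 7/12] . pi = 0
  [1, 1, 1] . pi = 1

Solving yields:
  pi_s_1 = 55/207
  pi_s_2 = 82/207
  pi_s_3 = 70/207

Verification (pi * P):
  55/207*1/6 + 82/207*5/12 + 70/207*1/6 = 55/207 = pi_s_1  (ok)
  55/207*1/2 + 82/207*1/6 + 70/207*7/12 = 82/207 = pi_s_2  (ok)
  55/207*1/3 + 82/207*5/12 + 70/207*1/4 = 70/207 = pi_s_3  (ok)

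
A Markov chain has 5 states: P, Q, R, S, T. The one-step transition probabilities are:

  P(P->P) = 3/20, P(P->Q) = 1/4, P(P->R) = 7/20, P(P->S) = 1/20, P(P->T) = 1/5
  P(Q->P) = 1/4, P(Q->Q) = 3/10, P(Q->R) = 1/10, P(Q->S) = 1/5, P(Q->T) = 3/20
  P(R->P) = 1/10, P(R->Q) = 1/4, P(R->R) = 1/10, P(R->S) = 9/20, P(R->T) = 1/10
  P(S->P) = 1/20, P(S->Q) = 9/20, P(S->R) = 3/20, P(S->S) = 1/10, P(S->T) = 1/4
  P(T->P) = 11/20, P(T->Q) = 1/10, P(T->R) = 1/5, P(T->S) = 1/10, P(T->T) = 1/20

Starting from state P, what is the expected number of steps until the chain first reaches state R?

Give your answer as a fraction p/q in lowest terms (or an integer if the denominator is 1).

Let h_i = expected steps to first reach R from state i.
Boundary: h_R = 0.
First-step equations for the other states:
  h_P = 1 + 3/20*h_P + 1/4*h_Q + 7/20*h_R + 1/20*h_S + 1/5*h_T
  h_Q = 1 + 1/4*h_P + 3/10*h_Q + 1/10*h_R + 1/5*h_S + 3/20*h_T
  h_S = 1 + 1/20*h_P + 9/20*h_Q + 3/20*h_R + 1/10*h_S + 1/4*h_T
  h_T = 1 + 11/20*h_P + 1/10*h_Q + 1/5*h_R + 1/10*h_S + 1/20*h_T

Substituting h_R = 0 and rearranging gives the linear system (I - Q) h = 1:
  [17/20, -1/4, -1/20, -1/5] . (h_P, h_Q, h_S, h_T) = 1
  [-1/4, 7/10, -1/5, -3/20] . (h_P, h_Q, h_S, h_T) = 1
  [-1/20, -9/20, 9/10, -1/4] . (h_P, h_Q, h_S, h_T) = 1
  [-11/20, -1/10, -1/10, 19/20] . (h_P, h_Q, h_S, h_T) = 1

Solving yields:
  h_P = 7240/1737
  h_Q = 11520/2123
  h_S = 101900/19107
  h_T = 87860/19107

Starting state is P, so the expected hitting time is h_P = 7240/1737.

Answer: 7240/1737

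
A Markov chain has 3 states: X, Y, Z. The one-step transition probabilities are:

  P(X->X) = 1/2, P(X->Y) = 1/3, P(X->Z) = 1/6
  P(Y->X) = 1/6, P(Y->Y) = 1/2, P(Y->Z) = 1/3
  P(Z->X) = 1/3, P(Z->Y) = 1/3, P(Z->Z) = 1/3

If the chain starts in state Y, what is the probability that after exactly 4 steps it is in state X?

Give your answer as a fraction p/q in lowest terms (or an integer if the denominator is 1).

Answer: 103/324

Derivation:
Computing P^4 by repeated multiplication:
P^1 =
  X: [1/2, 1/3, 1/6]
  Y: [1/6, 1/2, 1/3]
  Z: [1/3, 1/3, 1/3]
P^2 =
  X: [13/36, 7/18, 1/4]
  Y: [5/18, 5/12, 11/36]
  Z: [1/3, 7/18, 5/18]
P^3 =
  X: [71/216, 43/108, 59/216]
  Y: [67/216, 29/72, 31/108]
  Z: [35/108, 43/108, 5/18]
P^4 =
  X: [139/432, 259/648, 361/1296]
  Y: [103/324, 173/432, 365/1296]
  Z: [26/81, 259/648, 181/648]

(P^4)[Y -> X] = 103/324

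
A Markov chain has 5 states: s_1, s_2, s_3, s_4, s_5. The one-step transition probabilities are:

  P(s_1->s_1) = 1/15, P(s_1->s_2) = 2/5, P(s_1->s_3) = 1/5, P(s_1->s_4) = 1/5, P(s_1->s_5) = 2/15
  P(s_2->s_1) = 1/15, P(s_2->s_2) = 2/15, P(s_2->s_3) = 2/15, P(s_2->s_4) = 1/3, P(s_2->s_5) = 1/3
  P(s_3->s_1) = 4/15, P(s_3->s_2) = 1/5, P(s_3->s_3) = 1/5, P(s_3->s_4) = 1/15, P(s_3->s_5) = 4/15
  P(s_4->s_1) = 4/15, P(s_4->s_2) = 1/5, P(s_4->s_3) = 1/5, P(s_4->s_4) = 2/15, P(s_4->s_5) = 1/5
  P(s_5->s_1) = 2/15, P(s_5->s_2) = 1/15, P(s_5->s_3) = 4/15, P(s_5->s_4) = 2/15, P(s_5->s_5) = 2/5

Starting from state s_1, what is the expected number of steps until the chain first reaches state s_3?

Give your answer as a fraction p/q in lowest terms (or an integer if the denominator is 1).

Let h_i = expected steps to first reach s_3 from state i.
Boundary: h_s_3 = 0.
First-step equations for the other states:
  h_s_1 = 1 + 1/15*h_s_1 + 2/5*h_s_2 + 1/5*h_s_3 + 1/5*h_s_4 + 2/15*h_s_5
  h_s_2 = 1 + 1/15*h_s_1 + 2/15*h_s_2 + 2/15*h_s_3 + 1/3*h_s_4 + 1/3*h_s_5
  h_s_4 = 1 + 4/15*h_s_1 + 1/5*h_s_2 + 1/5*h_s_3 + 2/15*h_s_4 + 1/5*h_s_5
  h_s_5 = 1 + 2/15*h_s_1 + 1/15*h_s_2 + 4/15*h_s_3 + 2/15*h_s_4 + 2/5*h_s_5

Substituting h_s_3 = 0 and rearranging gives the linear system (I - Q) h = 1:
  [14/15, -2/5, -1/5, -2/15] . (h_s_1, h_s_2, h_s_4, h_s_5) = 1
  [-1/15, 13/15, -1/3, -1/3] . (h_s_1, h_s_2, h_s_4, h_s_5) = 1
  [-4/15, -1/5, 13/15, -1/5] . (h_s_1, h_s_2, h_s_4, h_s_5) = 1
  [-2/15, -1/15, -2/15, 3/5] . (h_s_1, h_s_2, h_s_4, h_s_5) = 1

Solving yields:
  h_s_1 = 9175/1861
  h_s_2 = 18985/3722
  h_s_4 = 9055/1861
  h_s_5 = 16415/3722

Starting state is s_1, so the expected hitting time is h_s_1 = 9175/1861.

Answer: 9175/1861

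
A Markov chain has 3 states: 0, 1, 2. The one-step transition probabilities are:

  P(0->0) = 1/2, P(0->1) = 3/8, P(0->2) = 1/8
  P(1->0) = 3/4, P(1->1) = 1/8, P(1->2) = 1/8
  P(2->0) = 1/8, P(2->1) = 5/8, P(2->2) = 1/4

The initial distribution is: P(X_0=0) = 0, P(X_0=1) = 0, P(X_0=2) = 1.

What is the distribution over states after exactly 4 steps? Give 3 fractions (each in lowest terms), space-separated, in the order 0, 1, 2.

Answer: 1089/2048 333/1024 293/2048

Derivation:
Propagating the distribution step by step (d_{t+1} = d_t * P):
d_0 = (0=0, 1=0, 2=1)
  d_1[0] = 0*1/2 + 0*3/4 + 1*1/8 = 1/8
  d_1[1] = 0*3/8 + 0*1/8 + 1*5/8 = 5/8
  d_1[2] = 0*1/8 + 0*1/8 + 1*1/4 = 1/4
d_1 = (0=1/8, 1=5/8, 2=1/4)
  d_2[0] = 1/8*1/2 + 5/8*3/4 + 1/4*1/8 = 9/16
  d_2[1] = 1/8*3/8 + 5/8*1/8 + 1/4*5/8 = 9/32
  d_2[2] = 1/8*1/8 + 5/8*1/8 + 1/4*1/4 = 5/32
d_2 = (0=9/16, 1=9/32, 2=5/32)
  d_3[0] = 9/16*1/2 + 9/32*3/4 + 5/32*1/8 = 131/256
  d_3[1] = 9/16*3/8 + 9/32*1/8 + 5/32*5/8 = 11/32
  d_3[2] = 9/16*1/8 + 9/32*1/8 + 5/32*1/4 = 37/256
d_3 = (0=131/256, 1=11/32, 2=37/256)
  d_4[0] = 131/256*1/2 + 11/32*3/4 + 37/256*1/8 = 1089/2048
  d_4[1] = 131/256*3/8 + 11/32*1/8 + 37/256*5/8 = 333/1024
  d_4[2] = 131/256*1/8 + 11/32*1/8 + 37/256*1/4 = 293/2048
d_4 = (0=1089/2048, 1=333/1024, 2=293/2048)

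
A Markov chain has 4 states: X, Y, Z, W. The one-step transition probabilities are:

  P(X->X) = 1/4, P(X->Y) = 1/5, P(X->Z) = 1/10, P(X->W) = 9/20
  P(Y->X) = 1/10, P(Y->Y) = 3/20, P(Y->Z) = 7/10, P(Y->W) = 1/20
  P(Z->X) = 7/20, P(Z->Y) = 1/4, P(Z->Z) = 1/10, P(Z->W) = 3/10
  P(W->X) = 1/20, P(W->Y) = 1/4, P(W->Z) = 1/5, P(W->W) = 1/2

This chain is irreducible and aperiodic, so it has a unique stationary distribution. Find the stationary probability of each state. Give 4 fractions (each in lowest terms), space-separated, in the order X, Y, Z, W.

The stationary distribution satisfies pi = pi * P, i.e.:
  pi_X = 1/4*pi_X + 1/10*pi_Y + 7/20*pi_Z + 1/20*pi_W
  pi_Y = 1/5*pi_X + 3/20*pi_Y + 1/4*pi_Z + 1/4*pi_W
  pi_Z = 1/10*pi_X + 7/10*pi_Y + 1/10*pi_Z + 1/5*pi_W
  pi_W = 9/20*pi_X + 1/20*pi_Y + 3/10*pi_Z + 1/2*pi_W
with normalization: pi_X + pi_Y + pi_Z + pi_W = 1.

Using the first 3 balance equations plus normalization, the linear system A*pi = b is:
  [-3/4, 1/10, 7/20, 1/20] . pi = 0
  [1/5, -17/20, 1/4, 1/4] . pi = 0
  [1/10, 7/10, -9/10, 1/5] . pi = 0
  [1, 1, 1, 1] . pi = 1

Solving yields:
  pi_X = 711/4045
  pi_Y = 887/4045
  pi_Z = 1074/4045
  pi_W = 1373/4045

Verification (pi * P):
  711/4045*1/4 + 887/4045*1/10 + 1074/4045*7/20 + 1373/4045*1/20 = 711/4045 = pi_X  (ok)
  711/4045*1/5 + 887/4045*3/20 + 1074/4045*1/4 + 1373/4045*1/4 = 887/4045 = pi_Y  (ok)
  711/4045*1/10 + 887/4045*7/10 + 1074/4045*1/10 + 1373/4045*1/5 = 1074/4045 = pi_Z  (ok)
  711/4045*9/20 + 887/4045*1/20 + 1074/4045*3/10 + 1373/4045*1/2 = 1373/4045 = pi_W  (ok)

Answer: 711/4045 887/4045 1074/4045 1373/4045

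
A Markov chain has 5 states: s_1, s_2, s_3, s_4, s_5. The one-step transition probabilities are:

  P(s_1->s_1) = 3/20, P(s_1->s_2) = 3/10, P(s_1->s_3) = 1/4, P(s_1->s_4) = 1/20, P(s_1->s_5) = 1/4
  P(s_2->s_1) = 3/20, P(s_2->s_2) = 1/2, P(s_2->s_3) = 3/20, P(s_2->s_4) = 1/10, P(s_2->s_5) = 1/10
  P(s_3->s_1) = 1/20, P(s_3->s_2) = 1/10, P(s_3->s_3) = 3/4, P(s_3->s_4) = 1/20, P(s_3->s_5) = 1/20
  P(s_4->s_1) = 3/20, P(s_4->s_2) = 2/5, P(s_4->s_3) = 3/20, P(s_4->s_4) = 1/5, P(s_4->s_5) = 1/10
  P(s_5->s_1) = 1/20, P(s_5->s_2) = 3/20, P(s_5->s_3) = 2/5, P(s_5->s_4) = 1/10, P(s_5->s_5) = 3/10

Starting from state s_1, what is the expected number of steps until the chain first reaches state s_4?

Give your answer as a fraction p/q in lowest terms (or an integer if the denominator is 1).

Answer: 14890/1007

Derivation:
Let h_i = expected steps to first reach s_4 from state i.
Boundary: h_s_4 = 0.
First-step equations for the other states:
  h_s_1 = 1 + 3/20*h_s_1 + 3/10*h_s_2 + 1/4*h_s_3 + 1/20*h_s_4 + 1/4*h_s_5
  h_s_2 = 1 + 3/20*h_s_1 + 1/2*h_s_2 + 3/20*h_s_3 + 1/10*h_s_4 + 1/10*h_s_5
  h_s_3 = 1 + 1/20*h_s_1 + 1/10*h_s_2 + 3/4*h_s_3 + 1/20*h_s_4 + 1/20*h_s_5
  h_s_5 = 1 + 1/20*h_s_1 + 3/20*h_s_2 + 2/5*h_s_3 + 1/10*h_s_4 + 3/10*h_s_5

Substituting h_s_4 = 0 and rearranging gives the linear system (I - Q) h = 1:
  [17/20, -3/10, -1/4, -1/4] . (h_s_1, h_s_2, h_s_3, h_s_5) = 1
  [-3/20, 1/2, -3/20, -1/10] . (h_s_1, h_s_2, h_s_3, h_s_5) = 1
  [-1/20, -1/10, 1/4, -1/20] . (h_s_1, h_s_2, h_s_3, h_s_5) = 1
  [-1/20, -3/20, -2/5, 7/10] . (h_s_1, h_s_2, h_s_3, h_s_5) = 1

Solving yields:
  h_s_1 = 14890/1007
  h_s_2 = 13990/1007
  h_s_3 = 15470/1007
  h_s_5 = 14340/1007

Starting state is s_1, so the expected hitting time is h_s_1 = 14890/1007.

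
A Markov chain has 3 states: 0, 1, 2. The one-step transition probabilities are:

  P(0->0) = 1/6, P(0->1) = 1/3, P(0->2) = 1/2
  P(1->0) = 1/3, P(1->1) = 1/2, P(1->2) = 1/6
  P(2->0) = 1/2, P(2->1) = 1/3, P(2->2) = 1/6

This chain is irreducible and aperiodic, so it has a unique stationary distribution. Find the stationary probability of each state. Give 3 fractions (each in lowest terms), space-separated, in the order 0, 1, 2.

The stationary distribution satisfies pi = pi * P, i.e.:
  pi_0 = 1/6*pi_0 + 1/3*pi_1 + 1/2*pi_2
  pi_1 = 1/3*pi_0 + 1/2*pi_1 + 1/3*pi_2
  pi_2 = 1/2*pi_0 + 1/6*pi_1 + 1/6*pi_2
with normalization: pi_0 + pi_1 + pi_2 = 1.

Using the first 2 balance equations plus normalization, the linear system A*pi = b is:
  [-5/6, 1/3, 1/2] . pi = 0
  [1/3, -1/2, 1/3] . pi = 0
  [1, 1, 1] . pi = 1

Solving yields:
  pi_0 = 13/40
  pi_1 = 2/5
  pi_2 = 11/40

Verification (pi * P):
  13/40*1/6 + 2/5*1/3 + 11/40*1/2 = 13/40 = pi_0  (ok)
  13/40*1/3 + 2/5*1/2 + 11/40*1/3 = 2/5 = pi_1  (ok)
  13/40*1/2 + 2/5*1/6 + 11/40*1/6 = 11/40 = pi_2  (ok)

Answer: 13/40 2/5 11/40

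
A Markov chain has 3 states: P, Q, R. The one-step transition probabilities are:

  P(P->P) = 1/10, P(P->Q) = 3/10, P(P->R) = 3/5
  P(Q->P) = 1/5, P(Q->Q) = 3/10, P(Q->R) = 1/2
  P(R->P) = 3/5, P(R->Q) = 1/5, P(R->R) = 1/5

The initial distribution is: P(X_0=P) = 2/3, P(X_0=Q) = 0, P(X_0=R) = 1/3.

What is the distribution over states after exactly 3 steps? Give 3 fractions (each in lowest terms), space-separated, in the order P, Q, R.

Propagating the distribution step by step (d_{t+1} = d_t * P):
d_0 = (P=2/3, Q=0, R=1/3)
  d_1[P] = 2/3*1/10 + 0*1/5 + 1/3*3/5 = 4/15
  d_1[Q] = 2/3*3/10 + 0*3/10 + 1/3*1/5 = 4/15
  d_1[R] = 2/3*3/5 + 0*1/2 + 1/3*1/5 = 7/15
d_1 = (P=4/15, Q=4/15, R=7/15)
  d_2[P] = 4/15*1/10 + 4/15*1/5 + 7/15*3/5 = 9/25
  d_2[Q] = 4/15*3/10 + 4/15*3/10 + 7/15*1/5 = 19/75
  d_2[R] = 4/15*3/5 + 4/15*1/2 + 7/15*1/5 = 29/75
d_2 = (P=9/25, Q=19/75, R=29/75)
  d_3[P] = 9/25*1/10 + 19/75*1/5 + 29/75*3/5 = 239/750
  d_3[Q] = 9/25*3/10 + 19/75*3/10 + 29/75*1/5 = 98/375
  d_3[R] = 9/25*3/5 + 19/75*1/2 + 29/75*1/5 = 21/50
d_3 = (P=239/750, Q=98/375, R=21/50)

Answer: 239/750 98/375 21/50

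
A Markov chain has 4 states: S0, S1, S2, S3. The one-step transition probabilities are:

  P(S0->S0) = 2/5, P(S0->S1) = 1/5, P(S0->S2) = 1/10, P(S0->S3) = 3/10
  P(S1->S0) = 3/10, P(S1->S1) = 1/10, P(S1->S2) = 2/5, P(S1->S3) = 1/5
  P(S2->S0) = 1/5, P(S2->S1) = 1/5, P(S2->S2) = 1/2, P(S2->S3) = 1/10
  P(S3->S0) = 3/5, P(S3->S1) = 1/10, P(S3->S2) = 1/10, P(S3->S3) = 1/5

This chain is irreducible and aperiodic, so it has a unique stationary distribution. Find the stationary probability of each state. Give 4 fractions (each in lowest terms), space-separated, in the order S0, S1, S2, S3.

Answer: 269/714 58/357 59/238 76/357

Derivation:
The stationary distribution satisfies pi = pi * P, i.e.:
  pi_S0 = 2/5*pi_S0 + 3/10*pi_S1 + 1/5*pi_S2 + 3/5*pi_S3
  pi_S1 = 1/5*pi_S0 + 1/10*pi_S1 + 1/5*pi_S2 + 1/10*pi_S3
  pi_S2 = 1/10*pi_S0 + 2/5*pi_S1 + 1/2*pi_S2 + 1/10*pi_S3
  pi_S3 = 3/10*pi_S0 + 1/5*pi_S1 + 1/10*pi_S2 + 1/5*pi_S3
with normalization: pi_S0 + pi_S1 + pi_S2 + pi_S3 = 1.

Using the first 3 balance equations plus normalization, the linear system A*pi = b is:
  [-3/5, 3/10, 1/5, 3/5] . pi = 0
  [1/5, -9/10, 1/5, 1/10] . pi = 0
  [1/10, 2/5, -1/2, 1/10] . pi = 0
  [1, 1, 1, 1] . pi = 1

Solving yields:
  pi_S0 = 269/714
  pi_S1 = 58/357
  pi_S2 = 59/238
  pi_S3 = 76/357

Verification (pi * P):
  269/714*2/5 + 58/357*3/10 + 59/238*1/5 + 76/357*3/5 = 269/714 = pi_S0  (ok)
  269/714*1/5 + 58/357*1/10 + 59/238*1/5 + 76/357*1/10 = 58/357 = pi_S1  (ok)
  269/714*1/10 + 58/357*2/5 + 59/238*1/2 + 76/357*1/10 = 59/238 = pi_S2  (ok)
  269/714*3/10 + 58/357*1/5 + 59/238*1/10 + 76/357*1/5 = 76/357 = pi_S3  (ok)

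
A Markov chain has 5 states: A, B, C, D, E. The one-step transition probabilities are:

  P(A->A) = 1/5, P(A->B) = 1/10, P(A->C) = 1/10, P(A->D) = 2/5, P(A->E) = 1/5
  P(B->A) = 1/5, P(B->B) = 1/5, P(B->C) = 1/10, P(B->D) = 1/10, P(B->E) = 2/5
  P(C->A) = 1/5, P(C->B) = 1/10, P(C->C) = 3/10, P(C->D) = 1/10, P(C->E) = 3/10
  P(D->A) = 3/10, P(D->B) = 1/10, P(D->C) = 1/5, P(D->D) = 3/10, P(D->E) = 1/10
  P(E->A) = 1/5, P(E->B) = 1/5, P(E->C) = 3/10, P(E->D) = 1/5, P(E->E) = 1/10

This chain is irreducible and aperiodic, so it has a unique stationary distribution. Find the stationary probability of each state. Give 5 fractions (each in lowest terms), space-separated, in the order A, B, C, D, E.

Answer: 269/1204 23/172 247/1204 141/602 35/172

Derivation:
The stationary distribution satisfies pi = pi * P, i.e.:
  pi_A = 1/5*pi_A + 1/5*pi_B + 1/5*pi_C + 3/10*pi_D + 1/5*pi_E
  pi_B = 1/10*pi_A + 1/5*pi_B + 1/10*pi_C + 1/10*pi_D + 1/5*pi_E
  pi_C = 1/10*pi_A + 1/10*pi_B + 3/10*pi_C + 1/5*pi_D + 3/10*pi_E
  pi_D = 2/5*pi_A + 1/10*pi_B + 1/10*pi_C + 3/10*pi_D + 1/5*pi_E
  pi_E = 1/5*pi_A + 2/5*pi_B + 3/10*pi_C + 1/10*pi_D + 1/10*pi_E
with normalization: pi_A + pi_B + pi_C + pi_D + pi_E = 1.

Using the first 4 balance equations plus normalization, the linear system A*pi = b is:
  [-4/5, 1/5, 1/5, 3/10, 1/5] . pi = 0
  [1/10, -4/5, 1/10, 1/10, 1/5] . pi = 0
  [1/10, 1/10, -7/10, 1/5, 3/10] . pi = 0
  [2/5, 1/10, 1/10, -7/10, 1/5] . pi = 0
  [1, 1, 1, 1, 1] . pi = 1

Solving yields:
  pi_A = 269/1204
  pi_B = 23/172
  pi_C = 247/1204
  pi_D = 141/602
  pi_E = 35/172

Verification (pi * P):
  269/1204*1/5 + 23/172*1/5 + 247/1204*1/5 + 141/602*3/10 + 35/172*1/5 = 269/1204 = pi_A  (ok)
  269/1204*1/10 + 23/172*1/5 + 247/1204*1/10 + 141/602*1/10 + 35/172*1/5 = 23/172 = pi_B  (ok)
  269/1204*1/10 + 23/172*1/10 + 247/1204*3/10 + 141/602*1/5 + 35/172*3/10 = 247/1204 = pi_C  (ok)
  269/1204*2/5 + 23/172*1/10 + 247/1204*1/10 + 141/602*3/10 + 35/172*1/5 = 141/602 = pi_D  (ok)
  269/1204*1/5 + 23/172*2/5 + 247/1204*3/10 + 141/602*1/10 + 35/172*1/10 = 35/172 = pi_E  (ok)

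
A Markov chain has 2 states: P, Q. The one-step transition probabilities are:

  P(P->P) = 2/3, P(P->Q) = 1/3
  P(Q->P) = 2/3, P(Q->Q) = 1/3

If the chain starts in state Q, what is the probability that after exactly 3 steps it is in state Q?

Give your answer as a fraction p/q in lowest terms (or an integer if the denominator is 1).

Answer: 1/3

Derivation:
Computing P^3 by repeated multiplication:
P^1 =
  P: [2/3, 1/3]
  Q: [2/3, 1/3]
P^2 =
  P: [2/3, 1/3]
  Q: [2/3, 1/3]
P^3 =
  P: [2/3, 1/3]
  Q: [2/3, 1/3]

(P^3)[Q -> Q] = 1/3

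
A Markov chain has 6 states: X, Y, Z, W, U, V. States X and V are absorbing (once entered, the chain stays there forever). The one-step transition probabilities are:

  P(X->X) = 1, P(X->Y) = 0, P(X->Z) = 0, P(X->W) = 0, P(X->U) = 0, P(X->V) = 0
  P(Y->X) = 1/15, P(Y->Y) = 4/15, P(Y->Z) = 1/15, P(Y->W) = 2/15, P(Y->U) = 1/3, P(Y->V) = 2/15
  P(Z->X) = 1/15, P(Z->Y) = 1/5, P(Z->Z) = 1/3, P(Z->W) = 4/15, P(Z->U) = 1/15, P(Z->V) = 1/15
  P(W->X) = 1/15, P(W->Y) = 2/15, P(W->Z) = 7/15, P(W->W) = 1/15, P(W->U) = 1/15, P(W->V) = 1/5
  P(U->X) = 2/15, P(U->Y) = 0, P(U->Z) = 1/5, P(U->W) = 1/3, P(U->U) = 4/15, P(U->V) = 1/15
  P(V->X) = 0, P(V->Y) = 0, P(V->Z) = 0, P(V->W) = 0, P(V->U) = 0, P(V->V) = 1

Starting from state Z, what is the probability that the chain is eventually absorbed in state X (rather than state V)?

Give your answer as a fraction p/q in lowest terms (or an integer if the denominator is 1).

Let a_i = P(absorbed in X | start in state i).
Boundary conditions: a_X = 1, a_V = 0.
For each transient state i, a_i = sum_j P(i->j) * a_j:
  a_Y = 1/15*a_X + 4/15*a_Y + 1/15*a_Z + 2/15*a_W + 1/3*a_U + 2/15*a_V
  a_Z = 1/15*a_X + 1/5*a_Y + 1/3*a_Z + 4/15*a_W + 1/15*a_U + 1/15*a_V
  a_W = 1/15*a_X + 2/15*a_Y + 7/15*a_Z + 1/15*a_W + 1/15*a_U + 1/5*a_V
  a_U = 2/15*a_X + 0*a_Y + 1/5*a_Z + 1/3*a_W + 4/15*a_U + 1/15*a_V

Substituting a_X = 1 and a_V = 0, rearrange to (I - Q) a = r where r[i] = P(i -> X):
  [11/15, -1/15, -2/15, -1/3] . (a_Y, a_Z, a_W, a_U) = 1/15
  [-1/5, 2/3, -4/15, -1/15] . (a_Y, a_Z, a_W, a_U) = 1/15
  [-2/15, -7/15, 14/15, -1/15] . (a_Y, a_Z, a_W, a_U) = 1/15
  [0, -1/5, -1/3, 11/15] . (a_Y, a_Z, a_W, a_U) = 2/15

Solving yields:
  a_Y = 3584/8795
  a_Z = 734/1759
  a_W = 3267/8795
  a_U = 817/1759

Starting state is Z, so the absorption probability is a_Z = 734/1759.

Answer: 734/1759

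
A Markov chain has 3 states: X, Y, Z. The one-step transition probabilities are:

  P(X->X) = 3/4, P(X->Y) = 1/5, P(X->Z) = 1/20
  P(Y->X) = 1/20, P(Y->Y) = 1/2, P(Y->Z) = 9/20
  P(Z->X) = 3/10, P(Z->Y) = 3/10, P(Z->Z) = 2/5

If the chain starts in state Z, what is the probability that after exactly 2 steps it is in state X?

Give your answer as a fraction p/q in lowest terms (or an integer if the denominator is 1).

Computing P^2 by repeated multiplication:
P^1 =
  X: [3/4, 1/5, 1/20]
  Y: [1/20, 1/2, 9/20]
  Z: [3/10, 3/10, 2/5]
P^2 =
  X: [47/80, 53/200, 59/400]
  Y: [79/400, 79/200, 163/400]
  Z: [9/25, 33/100, 31/100]

(P^2)[Z -> X] = 9/25

Answer: 9/25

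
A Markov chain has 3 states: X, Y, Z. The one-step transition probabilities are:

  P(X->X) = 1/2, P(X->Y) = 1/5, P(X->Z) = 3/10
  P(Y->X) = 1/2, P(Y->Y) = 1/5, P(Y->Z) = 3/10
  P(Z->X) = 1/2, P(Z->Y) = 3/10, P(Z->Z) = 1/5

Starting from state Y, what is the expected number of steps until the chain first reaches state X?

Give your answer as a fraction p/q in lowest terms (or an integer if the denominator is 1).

Let h_i = expected steps to first reach X from state i.
Boundary: h_X = 0.
First-step equations for the other states:
  h_Y = 1 + 1/2*h_X + 1/5*h_Y + 3/10*h_Z
  h_Z = 1 + 1/2*h_X + 3/10*h_Y + 1/5*h_Z

Substituting h_X = 0 and rearranging gives the linear system (I - Q) h = 1:
  [4/5, -3/10] . (h_Y, h_Z) = 1
  [-3/10, 4/5] . (h_Y, h_Z) = 1

Solving yields:
  h_Y = 2
  h_Z = 2

Starting state is Y, so the expected hitting time is h_Y = 2.

Answer: 2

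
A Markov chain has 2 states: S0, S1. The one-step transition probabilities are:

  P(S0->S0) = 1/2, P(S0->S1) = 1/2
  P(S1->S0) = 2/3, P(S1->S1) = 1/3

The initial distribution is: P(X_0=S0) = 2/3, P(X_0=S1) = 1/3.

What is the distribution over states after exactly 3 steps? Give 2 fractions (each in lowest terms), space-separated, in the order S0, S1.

Answer: 185/324 139/324

Derivation:
Propagating the distribution step by step (d_{t+1} = d_t * P):
d_0 = (S0=2/3, S1=1/3)
  d_1[S0] = 2/3*1/2 + 1/3*2/3 = 5/9
  d_1[S1] = 2/3*1/2 + 1/3*1/3 = 4/9
d_1 = (S0=5/9, S1=4/9)
  d_2[S0] = 5/9*1/2 + 4/9*2/3 = 31/54
  d_2[S1] = 5/9*1/2 + 4/9*1/3 = 23/54
d_2 = (S0=31/54, S1=23/54)
  d_3[S0] = 31/54*1/2 + 23/54*2/3 = 185/324
  d_3[S1] = 31/54*1/2 + 23/54*1/3 = 139/324
d_3 = (S0=185/324, S1=139/324)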